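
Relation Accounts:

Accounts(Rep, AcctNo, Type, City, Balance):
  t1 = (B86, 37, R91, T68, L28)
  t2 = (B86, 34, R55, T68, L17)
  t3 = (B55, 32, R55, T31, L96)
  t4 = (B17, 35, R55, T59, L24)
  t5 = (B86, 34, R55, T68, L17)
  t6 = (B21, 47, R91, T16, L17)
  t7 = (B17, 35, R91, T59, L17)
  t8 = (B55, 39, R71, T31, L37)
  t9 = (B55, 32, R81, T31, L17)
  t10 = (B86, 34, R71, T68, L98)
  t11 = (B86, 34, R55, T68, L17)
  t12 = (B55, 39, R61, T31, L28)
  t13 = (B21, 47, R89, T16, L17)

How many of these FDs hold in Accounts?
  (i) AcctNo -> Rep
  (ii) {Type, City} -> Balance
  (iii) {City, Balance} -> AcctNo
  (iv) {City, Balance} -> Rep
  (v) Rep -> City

5

(i) AcctNo -> Rep: every LHS value maps to a single RHS value — holds.
(ii) {Type, City} -> Balance: every LHS value maps to a single RHS value — holds.
(iii) {City, Balance} -> AcctNo: every LHS value maps to a single RHS value — holds.
(iv) {City, Balance} -> Rep: every LHS value maps to a single RHS value — holds.
(v) Rep -> City: every LHS value maps to a single RHS value — holds.
5 of the 5 dependencies hold.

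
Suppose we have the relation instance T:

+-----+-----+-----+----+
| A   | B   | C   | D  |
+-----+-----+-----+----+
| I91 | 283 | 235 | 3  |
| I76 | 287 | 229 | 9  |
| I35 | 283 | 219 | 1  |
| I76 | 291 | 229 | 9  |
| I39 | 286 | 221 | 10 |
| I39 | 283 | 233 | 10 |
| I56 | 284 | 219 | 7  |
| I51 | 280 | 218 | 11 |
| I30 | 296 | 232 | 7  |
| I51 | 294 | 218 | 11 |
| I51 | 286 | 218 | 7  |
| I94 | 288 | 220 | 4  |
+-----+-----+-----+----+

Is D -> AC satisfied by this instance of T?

D=3: 1 row → {A,C} = (I91, 235) ✓
D=9: 2 rows → {A,C} = (I76, 229), (I76, 229) ✓
D=1: 1 row → {A,C} = (I35, 219) ✓
D=10: 2 rows → {A,C} takes values {(I39, 221), (I39, 233)} — violation
D=7: 3 rows → {A,C} takes values {(I56, 219), (I30, 232), (I51, 218)} — violation
D=11: 2 rows → {A,C} = (I51, 218), (I51, 218) ✓
D=4: 1 row → {A,C} = (I94, 220) ✓
Two rows agree on D but differ on AC, so D -> AC does not hold.

No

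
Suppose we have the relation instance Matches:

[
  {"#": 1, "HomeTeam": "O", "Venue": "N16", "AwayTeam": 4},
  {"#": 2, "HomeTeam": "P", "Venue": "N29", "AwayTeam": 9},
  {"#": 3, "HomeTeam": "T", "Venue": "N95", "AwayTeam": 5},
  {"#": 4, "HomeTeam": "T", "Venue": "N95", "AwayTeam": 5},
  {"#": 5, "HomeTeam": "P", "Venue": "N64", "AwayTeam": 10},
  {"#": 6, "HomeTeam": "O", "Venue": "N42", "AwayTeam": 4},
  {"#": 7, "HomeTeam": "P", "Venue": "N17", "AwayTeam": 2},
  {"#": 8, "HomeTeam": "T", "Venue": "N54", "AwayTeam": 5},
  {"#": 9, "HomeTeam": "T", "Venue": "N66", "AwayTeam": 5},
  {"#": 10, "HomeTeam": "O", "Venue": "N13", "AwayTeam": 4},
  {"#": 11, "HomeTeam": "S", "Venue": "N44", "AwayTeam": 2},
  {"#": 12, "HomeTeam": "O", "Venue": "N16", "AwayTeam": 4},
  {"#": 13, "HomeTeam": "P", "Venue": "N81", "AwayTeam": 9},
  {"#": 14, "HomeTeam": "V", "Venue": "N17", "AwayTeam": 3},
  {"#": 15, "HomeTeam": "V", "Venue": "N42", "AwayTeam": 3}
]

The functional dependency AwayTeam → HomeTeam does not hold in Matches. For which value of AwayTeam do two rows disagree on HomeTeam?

2

AwayTeam=4: rows 1, 6, 10, 12 → HomeTeam = O, O, O, O ✓
AwayTeam=9: rows 2, 13 → HomeTeam = P, P ✓
AwayTeam=5: rows 3, 4, 8, 9 → HomeTeam = T, T, T, T ✓
AwayTeam=10: row 5 → HomeTeam = P ✓
AwayTeam=2: rows 7, 11 → HomeTeam takes values {P, S} — violation
AwayTeam=3: rows 14, 15 → HomeTeam = V, V ✓
The only AwayTeam value with inconsistent HomeTeam is AwayTeam=2.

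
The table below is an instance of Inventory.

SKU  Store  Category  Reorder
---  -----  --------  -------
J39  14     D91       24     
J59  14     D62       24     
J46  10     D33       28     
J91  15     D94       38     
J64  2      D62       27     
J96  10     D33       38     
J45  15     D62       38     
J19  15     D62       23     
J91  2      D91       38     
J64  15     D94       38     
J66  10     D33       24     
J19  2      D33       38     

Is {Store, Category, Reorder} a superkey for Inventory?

No

Two distinct rows share (Store=15, Category=D94, Reorder=38), so {Store, Category, Reorder} does not determine every attribute — not a superkey.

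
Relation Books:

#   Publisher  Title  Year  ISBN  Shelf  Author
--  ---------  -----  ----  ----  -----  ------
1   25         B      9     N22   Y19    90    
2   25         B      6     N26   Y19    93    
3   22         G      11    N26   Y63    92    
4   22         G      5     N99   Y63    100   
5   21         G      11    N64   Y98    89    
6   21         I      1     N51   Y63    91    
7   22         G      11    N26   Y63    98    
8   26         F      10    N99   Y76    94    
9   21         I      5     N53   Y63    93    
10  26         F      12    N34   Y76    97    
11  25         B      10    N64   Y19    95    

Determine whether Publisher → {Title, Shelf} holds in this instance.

No

Publisher=25: rows 1, 2, 11 → {Title,Shelf} = (B, Y19), (B, Y19), (B, Y19) ✓
Publisher=22: rows 3, 4, 7 → {Title,Shelf} = (G, Y63), (G, Y63), (G, Y63) ✓
Publisher=21: rows 5, 6, 9 → {Title,Shelf} takes values {(G, Y98), (I, Y63)} — violation
Publisher=26: rows 8, 10 → {Title,Shelf} = (F, Y76), (F, Y76) ✓
Two rows agree on Publisher but differ on {Title, Shelf}, so Publisher → {Title, Shelf} does not hold.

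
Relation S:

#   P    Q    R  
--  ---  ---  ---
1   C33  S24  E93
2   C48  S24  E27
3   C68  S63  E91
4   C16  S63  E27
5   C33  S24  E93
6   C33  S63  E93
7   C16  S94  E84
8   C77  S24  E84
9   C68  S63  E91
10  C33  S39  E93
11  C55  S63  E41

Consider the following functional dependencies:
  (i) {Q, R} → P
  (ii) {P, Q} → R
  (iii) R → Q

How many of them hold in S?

(i) {Q, R} → P: every LHS value maps to a single RHS value — holds.
(ii) {P, Q} → R: every LHS value maps to a single RHS value — holds.
(iii) R → Q: R=E93: rows 1, 5, 6, 10 → Q takes values {S24, S63, S39} — violation; R=E27: rows 2, 4 → Q takes values {S24, S63} — violation; R=E84: rows 7, 8 → Q takes values {S94, S24} — violation — fails.
2 of the 3 dependencies hold.

2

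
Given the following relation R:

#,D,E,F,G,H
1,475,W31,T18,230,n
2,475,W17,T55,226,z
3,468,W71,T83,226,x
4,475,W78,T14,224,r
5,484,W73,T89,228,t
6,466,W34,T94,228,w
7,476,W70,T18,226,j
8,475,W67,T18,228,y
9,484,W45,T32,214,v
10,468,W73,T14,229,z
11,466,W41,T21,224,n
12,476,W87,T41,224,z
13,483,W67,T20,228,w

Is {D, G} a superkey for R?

All 13 rows have distinct {D, G} values, so {D, G} → (all attributes) holds and {D, G} is a superkey.

Yes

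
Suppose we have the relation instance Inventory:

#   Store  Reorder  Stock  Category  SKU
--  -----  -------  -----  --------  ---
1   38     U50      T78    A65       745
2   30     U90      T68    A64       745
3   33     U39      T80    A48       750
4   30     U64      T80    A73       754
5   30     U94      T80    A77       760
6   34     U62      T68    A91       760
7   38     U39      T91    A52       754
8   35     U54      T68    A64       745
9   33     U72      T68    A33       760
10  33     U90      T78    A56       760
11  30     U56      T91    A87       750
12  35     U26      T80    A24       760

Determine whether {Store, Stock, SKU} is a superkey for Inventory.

Yes

All 12 rows have distinct {Store, Stock, SKU} values, so {Store, Stock, SKU} → (all attributes) holds and {Store, Stock, SKU} is a superkey.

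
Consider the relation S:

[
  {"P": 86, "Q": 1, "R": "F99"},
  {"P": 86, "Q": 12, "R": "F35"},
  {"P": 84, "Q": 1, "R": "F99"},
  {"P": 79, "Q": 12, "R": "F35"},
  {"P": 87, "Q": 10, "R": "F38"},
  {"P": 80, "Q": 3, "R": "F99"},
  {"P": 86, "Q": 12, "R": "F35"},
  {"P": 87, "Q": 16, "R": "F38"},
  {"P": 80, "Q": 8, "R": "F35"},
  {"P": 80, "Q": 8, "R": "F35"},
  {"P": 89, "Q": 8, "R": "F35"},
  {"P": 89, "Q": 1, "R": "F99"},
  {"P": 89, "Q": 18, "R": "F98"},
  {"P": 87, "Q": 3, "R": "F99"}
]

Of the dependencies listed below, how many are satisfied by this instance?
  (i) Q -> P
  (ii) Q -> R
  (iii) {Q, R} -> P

(i) Q -> P: Q=1: 3 rows → P takes values {86, 84, 89} — violation; Q=12: 3 rows → P takes values {86, 79} — violation; Q=3: 2 rows → P takes values {80, 87} — violation; Q=8: 3 rows → P takes values {80, 89} — violation — fails.
(ii) Q -> R: every LHS value maps to a single RHS value — holds.
(iii) {Q, R} -> P: (Q=1, R=F99): 3 rows → P takes values {86, 84, 89} — violation; (Q=12, R=F35): 3 rows → P takes values {86, 79} — violation; (Q=3, R=F99): 2 rows → P takes values {80, 87} — violation; (Q=8, R=F35): 3 rows → P takes values {80, 89} — violation — fails.
1 of the 3 dependencies holds.

1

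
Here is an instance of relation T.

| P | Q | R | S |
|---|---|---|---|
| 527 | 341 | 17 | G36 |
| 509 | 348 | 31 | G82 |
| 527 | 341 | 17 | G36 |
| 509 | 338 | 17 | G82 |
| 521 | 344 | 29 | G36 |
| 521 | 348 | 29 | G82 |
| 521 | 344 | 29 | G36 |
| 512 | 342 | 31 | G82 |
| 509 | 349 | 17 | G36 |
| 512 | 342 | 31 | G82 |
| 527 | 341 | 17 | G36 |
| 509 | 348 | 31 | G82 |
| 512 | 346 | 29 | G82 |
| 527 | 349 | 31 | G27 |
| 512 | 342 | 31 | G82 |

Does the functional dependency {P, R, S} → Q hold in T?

Yes

(P=527, R=17, S=G36): 3 rows → Q = 341, 341, 341 ✓
(P=509, R=31, S=G82): 2 rows → Q = 348, 348 ✓
(P=509, R=17, S=G82): 1 row → Q = 338 ✓
(P=521, R=29, S=G36): 2 rows → Q = 344, 344 ✓
(P=521, R=29, S=G82): 1 row → Q = 348 ✓
(P=512, R=31, S=G82): 3 rows → Q = 342, 342, 342 ✓
(P=509, R=17, S=G36): 1 row → Q = 349 ✓
(P=512, R=29, S=G82): 1 row → Q = 346 ✓
(P=527, R=31, S=G27): 1 row → Q = 349 ✓
Every {P, R, S} value is associated with a single Q value, so {P, R, S} → Q holds.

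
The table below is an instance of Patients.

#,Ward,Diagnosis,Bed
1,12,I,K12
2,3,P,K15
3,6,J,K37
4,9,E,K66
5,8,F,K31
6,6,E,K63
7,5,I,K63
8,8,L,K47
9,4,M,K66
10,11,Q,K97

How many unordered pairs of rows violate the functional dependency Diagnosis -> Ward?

2

Diagnosis=I: violating pairs (1,7) — 1 pair.
Diagnosis=E: violating pairs (4,6) — 1 pair.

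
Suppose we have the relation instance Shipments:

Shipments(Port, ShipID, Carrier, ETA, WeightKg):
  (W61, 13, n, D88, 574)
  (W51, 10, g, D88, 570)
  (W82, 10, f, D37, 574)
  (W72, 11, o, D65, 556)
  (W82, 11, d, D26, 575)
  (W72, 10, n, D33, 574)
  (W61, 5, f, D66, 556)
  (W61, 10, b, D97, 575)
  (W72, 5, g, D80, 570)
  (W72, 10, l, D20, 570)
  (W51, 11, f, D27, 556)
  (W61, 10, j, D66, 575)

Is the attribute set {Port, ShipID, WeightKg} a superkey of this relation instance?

Two distinct rows share (Port=W61, ShipID=10, WeightKg=575), so {Port, ShipID, WeightKg} does not determine every attribute — not a superkey.

No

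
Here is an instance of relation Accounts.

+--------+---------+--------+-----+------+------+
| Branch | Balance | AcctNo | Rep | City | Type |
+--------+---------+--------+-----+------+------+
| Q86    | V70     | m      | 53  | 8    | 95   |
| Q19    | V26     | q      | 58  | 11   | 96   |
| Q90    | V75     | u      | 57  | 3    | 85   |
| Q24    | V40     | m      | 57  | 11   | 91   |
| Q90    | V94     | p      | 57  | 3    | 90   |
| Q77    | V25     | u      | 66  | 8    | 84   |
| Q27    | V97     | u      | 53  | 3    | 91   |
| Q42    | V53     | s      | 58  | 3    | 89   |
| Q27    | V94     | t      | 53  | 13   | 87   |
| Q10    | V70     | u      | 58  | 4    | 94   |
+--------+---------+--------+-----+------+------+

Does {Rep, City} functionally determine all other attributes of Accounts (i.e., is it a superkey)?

Two distinct rows share (Rep=57, City=3), so {Rep, City} does not determine every attribute — not a superkey.

No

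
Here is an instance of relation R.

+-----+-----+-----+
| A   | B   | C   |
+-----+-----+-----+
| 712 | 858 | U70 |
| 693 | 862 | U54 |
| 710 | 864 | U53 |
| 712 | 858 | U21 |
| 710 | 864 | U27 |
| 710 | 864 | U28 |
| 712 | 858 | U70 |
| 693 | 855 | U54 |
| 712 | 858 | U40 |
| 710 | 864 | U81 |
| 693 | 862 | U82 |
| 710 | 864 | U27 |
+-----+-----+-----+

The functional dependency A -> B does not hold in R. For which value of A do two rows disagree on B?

A=712: 4 rows → B = 858, 858, 858, 858 ✓
A=693: 3 rows → B takes values {862, 855} — violation
A=710: 5 rows → B = 864, 864, 864, 864, 864 ✓
The only A value with inconsistent B is A=693.

693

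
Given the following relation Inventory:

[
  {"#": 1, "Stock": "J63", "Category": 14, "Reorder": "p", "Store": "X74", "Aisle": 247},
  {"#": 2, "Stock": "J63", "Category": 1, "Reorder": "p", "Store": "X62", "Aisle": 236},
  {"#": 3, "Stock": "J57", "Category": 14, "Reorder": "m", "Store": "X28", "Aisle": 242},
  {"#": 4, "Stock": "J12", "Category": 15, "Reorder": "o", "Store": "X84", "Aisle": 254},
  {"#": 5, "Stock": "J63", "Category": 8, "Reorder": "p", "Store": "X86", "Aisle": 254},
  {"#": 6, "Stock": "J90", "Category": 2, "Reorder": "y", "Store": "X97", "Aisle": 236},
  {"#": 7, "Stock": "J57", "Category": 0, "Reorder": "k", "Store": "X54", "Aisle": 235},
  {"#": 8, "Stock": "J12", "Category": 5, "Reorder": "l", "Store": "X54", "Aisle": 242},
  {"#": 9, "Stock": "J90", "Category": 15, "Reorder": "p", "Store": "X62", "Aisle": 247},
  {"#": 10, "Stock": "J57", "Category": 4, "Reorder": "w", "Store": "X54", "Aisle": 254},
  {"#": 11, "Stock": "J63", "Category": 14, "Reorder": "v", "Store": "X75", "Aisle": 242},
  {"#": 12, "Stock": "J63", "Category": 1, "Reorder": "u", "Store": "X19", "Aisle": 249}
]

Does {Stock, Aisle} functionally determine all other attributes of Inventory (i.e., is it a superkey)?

Yes

All 12 rows have distinct {Stock, Aisle} values, so {Stock, Aisle} → (all attributes) holds and {Stock, Aisle} is a superkey.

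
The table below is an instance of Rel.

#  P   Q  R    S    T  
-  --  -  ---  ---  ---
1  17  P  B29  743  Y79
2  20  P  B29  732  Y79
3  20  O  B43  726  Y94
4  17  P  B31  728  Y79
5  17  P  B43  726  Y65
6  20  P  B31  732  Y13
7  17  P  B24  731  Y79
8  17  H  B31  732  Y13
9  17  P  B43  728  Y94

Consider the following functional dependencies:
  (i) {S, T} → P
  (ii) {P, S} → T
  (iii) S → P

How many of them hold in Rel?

0

(i) {S, T} → P: (S=732, T=Y13): rows 6, 8 → P takes values {20, 17} — violation — fails.
(ii) {P, S} → T: (P=20, S=732): rows 2, 6 → T takes values {Y79, Y13} — violation; (P=17, S=728): rows 4, 9 → T takes values {Y79, Y94} — violation — fails.
(iii) S → P: S=732: rows 2, 6, 8 → P takes values {20, 17} — violation; S=726: rows 3, 5 → P takes values {20, 17} — violation — fails.
None of the 3 dependencies hold.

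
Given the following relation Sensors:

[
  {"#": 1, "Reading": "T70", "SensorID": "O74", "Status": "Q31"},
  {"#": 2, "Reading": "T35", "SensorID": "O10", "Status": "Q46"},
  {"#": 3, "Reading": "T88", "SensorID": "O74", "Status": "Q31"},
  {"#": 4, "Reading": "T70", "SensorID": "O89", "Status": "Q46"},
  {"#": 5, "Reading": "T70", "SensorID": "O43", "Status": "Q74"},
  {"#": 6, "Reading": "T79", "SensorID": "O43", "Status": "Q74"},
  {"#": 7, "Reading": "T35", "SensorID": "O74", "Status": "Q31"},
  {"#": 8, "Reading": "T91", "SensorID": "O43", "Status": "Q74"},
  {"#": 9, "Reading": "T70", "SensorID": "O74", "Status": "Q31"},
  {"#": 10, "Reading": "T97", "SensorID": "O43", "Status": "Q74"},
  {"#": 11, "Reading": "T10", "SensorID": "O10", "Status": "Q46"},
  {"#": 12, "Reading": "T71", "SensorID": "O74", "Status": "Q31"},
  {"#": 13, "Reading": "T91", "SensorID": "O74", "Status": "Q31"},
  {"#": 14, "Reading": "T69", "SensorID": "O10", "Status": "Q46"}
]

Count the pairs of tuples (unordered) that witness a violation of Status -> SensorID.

3

Status=Q31: all 6 rows agree on SensorID — 0 pairs.
Status=Q46: violating pairs (2,4), (4,11), (4,14) — 3 pairs.
Status=Q74: all 4 rows agree on SensorID — 0 pairs.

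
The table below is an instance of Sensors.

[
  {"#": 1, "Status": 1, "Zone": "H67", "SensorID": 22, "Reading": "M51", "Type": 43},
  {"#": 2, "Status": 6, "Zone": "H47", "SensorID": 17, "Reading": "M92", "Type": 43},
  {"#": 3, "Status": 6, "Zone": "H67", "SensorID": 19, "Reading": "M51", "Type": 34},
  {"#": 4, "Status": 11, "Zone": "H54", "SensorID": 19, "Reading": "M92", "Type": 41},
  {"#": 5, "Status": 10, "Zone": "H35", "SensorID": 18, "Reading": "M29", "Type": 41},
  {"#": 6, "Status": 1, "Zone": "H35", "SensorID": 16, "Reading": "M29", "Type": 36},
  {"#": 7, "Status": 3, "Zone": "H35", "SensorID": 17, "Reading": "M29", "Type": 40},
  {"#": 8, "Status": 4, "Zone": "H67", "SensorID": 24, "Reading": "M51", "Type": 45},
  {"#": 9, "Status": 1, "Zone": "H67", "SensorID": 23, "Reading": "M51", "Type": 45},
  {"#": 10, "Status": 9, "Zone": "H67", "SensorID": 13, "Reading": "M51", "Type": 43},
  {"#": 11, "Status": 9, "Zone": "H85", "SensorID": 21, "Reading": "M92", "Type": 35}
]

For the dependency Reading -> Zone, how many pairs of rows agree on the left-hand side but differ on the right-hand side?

Reading=M51: all 5 rows agree on Zone — 0 pairs.
Reading=M92: violating pairs (2,4), (2,11), (4,11) — 3 pairs.
Reading=M29: all 3 rows agree on Zone — 0 pairs.

3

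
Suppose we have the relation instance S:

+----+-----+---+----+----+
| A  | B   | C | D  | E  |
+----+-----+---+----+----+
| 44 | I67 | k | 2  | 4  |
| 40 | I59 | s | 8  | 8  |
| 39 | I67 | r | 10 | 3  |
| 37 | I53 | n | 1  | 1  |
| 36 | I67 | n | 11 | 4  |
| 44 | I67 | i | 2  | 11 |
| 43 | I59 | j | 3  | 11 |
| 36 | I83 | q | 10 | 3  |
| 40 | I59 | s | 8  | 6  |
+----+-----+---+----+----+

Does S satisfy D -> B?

D=2: 2 rows → B = I67, I67 ✓
D=8: 2 rows → B = I59, I59 ✓
D=10: 2 rows → B takes values {I67, I83} — violation
D=1: 1 row → B = I53 ✓
D=11: 1 row → B = I67 ✓
D=3: 1 row → B = I59 ✓
Two rows agree on D but differ on B, so D -> B does not hold.

No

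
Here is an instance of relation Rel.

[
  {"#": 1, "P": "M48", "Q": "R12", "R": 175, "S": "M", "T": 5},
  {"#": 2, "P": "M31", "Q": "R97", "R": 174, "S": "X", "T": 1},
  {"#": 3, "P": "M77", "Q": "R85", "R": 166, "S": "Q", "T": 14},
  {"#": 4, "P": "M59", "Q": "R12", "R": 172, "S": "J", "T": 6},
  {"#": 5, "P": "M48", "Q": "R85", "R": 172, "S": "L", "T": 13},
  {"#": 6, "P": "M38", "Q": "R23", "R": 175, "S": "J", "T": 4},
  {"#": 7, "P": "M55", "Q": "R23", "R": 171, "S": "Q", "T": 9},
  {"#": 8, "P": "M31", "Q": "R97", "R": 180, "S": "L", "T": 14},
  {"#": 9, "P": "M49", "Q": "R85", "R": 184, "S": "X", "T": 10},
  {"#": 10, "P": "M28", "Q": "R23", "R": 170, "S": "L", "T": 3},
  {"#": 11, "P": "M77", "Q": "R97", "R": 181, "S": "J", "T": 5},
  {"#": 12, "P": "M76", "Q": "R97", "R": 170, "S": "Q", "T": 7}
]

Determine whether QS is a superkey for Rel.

Yes

All 12 rows have distinct QS values, so QS → (all attributes) holds and QS is a superkey.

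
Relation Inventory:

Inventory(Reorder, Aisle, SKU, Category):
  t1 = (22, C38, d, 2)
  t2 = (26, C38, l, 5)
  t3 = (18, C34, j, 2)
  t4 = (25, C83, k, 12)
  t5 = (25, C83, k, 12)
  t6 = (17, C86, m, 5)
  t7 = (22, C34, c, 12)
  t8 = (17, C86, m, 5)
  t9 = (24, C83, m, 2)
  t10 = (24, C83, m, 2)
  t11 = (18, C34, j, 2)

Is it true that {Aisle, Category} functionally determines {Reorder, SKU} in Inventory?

Yes

(Aisle=C38, Category=2): row 1 → {Reorder,SKU} = (22, d) ✓
(Aisle=C38, Category=5): row 2 → {Reorder,SKU} = (26, l) ✓
(Aisle=C34, Category=2): rows 3, 11 → {Reorder,SKU} = (18, j), (18, j) ✓
(Aisle=C83, Category=12): rows 4, 5 → {Reorder,SKU} = (25, k), (25, k) ✓
(Aisle=C86, Category=5): rows 6, 8 → {Reorder,SKU} = (17, m), (17, m) ✓
(Aisle=C34, Category=12): row 7 → {Reorder,SKU} = (22, c) ✓
(Aisle=C83, Category=2): rows 9, 10 → {Reorder,SKU} = (24, m), (24, m) ✓
Every {Aisle, Category} value is associated with a single {Reorder, SKU} value, so {Aisle, Category} → {Reorder, SKU} holds.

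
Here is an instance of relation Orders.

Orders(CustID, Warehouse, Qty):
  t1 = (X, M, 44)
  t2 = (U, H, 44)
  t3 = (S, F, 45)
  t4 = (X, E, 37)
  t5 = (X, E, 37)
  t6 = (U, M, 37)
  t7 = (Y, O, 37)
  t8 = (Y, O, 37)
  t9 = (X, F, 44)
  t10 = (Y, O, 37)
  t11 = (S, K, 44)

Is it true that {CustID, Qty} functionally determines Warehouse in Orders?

No

(CustID=X, Qty=44): rows 1, 9 → Warehouse takes values {M, F} — violation
(CustID=U, Qty=44): row 2 → Warehouse = H ✓
(CustID=S, Qty=45): row 3 → Warehouse = F ✓
(CustID=X, Qty=37): rows 4, 5 → Warehouse = E, E ✓
(CustID=U, Qty=37): row 6 → Warehouse = M ✓
(CustID=Y, Qty=37): rows 7, 8, 10 → Warehouse = O, O, O ✓
(CustID=S, Qty=44): row 11 → Warehouse = K ✓
Two rows agree on {CustID, Qty} but differ on Warehouse, so {CustID, Qty} -> Warehouse does not hold.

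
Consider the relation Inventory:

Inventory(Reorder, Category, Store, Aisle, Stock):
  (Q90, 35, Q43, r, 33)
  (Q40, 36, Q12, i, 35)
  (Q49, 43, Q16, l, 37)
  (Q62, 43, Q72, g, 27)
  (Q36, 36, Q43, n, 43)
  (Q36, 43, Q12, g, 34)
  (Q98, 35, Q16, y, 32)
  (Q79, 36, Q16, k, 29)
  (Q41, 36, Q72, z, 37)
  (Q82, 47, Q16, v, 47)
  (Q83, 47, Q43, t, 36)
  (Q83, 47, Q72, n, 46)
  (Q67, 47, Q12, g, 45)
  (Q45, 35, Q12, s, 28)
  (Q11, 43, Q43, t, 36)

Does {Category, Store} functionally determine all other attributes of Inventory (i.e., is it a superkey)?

Yes

All 15 rows have distinct {Category, Store} values, so {Category, Store} → (all attributes) holds and {Category, Store} is a superkey.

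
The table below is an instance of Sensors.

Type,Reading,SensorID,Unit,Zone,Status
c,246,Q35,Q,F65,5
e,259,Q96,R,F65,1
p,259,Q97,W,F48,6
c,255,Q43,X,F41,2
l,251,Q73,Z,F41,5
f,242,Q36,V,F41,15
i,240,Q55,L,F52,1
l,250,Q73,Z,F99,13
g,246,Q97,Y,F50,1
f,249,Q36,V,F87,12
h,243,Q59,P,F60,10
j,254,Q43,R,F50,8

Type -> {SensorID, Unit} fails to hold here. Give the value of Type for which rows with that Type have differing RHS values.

c

Type=c: 2 rows → {SensorID,Unit} takes values {(Q35, Q), (Q43, X)} — violation
Type=e: 1 row → {SensorID,Unit} = (Q96, R) ✓
Type=p: 1 row → {SensorID,Unit} = (Q97, W) ✓
Type=l: 2 rows → {SensorID,Unit} = (Q73, Z), (Q73, Z) ✓
Type=f: 2 rows → {SensorID,Unit} = (Q36, V), (Q36, V) ✓
Type=i: 1 row → {SensorID,Unit} = (Q55, L) ✓
Type=g: 1 row → {SensorID,Unit} = (Q97, Y) ✓
Type=h: 1 row → {SensorID,Unit} = (Q59, P) ✓
Type=j: 1 row → {SensorID,Unit} = (Q43, R) ✓
The only Type value with inconsistent RHS is Type=c.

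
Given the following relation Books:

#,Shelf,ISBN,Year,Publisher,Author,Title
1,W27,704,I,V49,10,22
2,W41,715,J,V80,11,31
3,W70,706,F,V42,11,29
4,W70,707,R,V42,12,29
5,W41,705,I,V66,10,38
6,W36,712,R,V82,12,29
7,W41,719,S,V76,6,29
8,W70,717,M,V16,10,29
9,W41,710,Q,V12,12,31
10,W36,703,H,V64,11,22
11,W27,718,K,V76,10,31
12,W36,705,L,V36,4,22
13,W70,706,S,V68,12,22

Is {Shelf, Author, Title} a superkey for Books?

Yes

All 13 rows have distinct {Shelf, Author, Title} values, so {Shelf, Author, Title} → (all attributes) holds and {Shelf, Author, Title} is a superkey.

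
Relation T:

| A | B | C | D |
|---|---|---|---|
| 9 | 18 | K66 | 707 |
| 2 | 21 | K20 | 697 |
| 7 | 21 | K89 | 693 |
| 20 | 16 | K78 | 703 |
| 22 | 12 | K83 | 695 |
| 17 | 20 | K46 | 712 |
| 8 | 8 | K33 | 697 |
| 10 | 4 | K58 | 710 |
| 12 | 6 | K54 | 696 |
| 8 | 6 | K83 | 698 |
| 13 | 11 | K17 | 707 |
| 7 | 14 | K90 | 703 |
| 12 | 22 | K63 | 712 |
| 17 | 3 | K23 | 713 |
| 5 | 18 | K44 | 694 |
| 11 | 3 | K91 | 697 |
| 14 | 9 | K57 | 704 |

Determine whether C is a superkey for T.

No

Two distinct rows share C=K83, so C does not determine every attribute — not a superkey.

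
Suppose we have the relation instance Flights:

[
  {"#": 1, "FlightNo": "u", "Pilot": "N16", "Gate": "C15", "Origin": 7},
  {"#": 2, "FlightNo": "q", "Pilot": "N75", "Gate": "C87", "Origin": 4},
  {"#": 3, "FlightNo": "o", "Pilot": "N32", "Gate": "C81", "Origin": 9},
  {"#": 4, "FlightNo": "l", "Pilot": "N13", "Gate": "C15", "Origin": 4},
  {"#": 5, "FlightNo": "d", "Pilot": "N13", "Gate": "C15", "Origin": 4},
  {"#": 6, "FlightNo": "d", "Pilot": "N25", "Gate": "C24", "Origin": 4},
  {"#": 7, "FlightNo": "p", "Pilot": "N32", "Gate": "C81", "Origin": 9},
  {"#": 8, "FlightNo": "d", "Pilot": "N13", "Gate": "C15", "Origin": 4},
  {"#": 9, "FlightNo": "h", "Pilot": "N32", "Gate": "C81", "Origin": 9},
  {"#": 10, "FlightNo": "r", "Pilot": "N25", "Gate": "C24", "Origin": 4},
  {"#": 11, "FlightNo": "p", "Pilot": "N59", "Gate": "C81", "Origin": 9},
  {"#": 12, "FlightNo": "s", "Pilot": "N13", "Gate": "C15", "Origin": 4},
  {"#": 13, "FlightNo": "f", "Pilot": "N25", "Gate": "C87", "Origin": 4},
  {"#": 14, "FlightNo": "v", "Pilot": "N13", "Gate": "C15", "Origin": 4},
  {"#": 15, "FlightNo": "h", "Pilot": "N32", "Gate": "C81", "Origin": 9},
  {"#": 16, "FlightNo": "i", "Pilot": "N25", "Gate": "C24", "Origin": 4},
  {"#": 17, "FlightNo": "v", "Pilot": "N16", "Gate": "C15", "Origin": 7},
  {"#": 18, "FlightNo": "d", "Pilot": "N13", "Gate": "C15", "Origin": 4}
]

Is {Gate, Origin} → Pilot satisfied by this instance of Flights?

No

(Gate=C15, Origin=7): rows 1, 17 → Pilot = N16, N16 ✓
(Gate=C87, Origin=4): rows 2, 13 → Pilot takes values {N75, N25} — violation
(Gate=C81, Origin=9): rows 3, 7, 9, 11, 15 → Pilot takes values {N32, N59} — violation
(Gate=C15, Origin=4): rows 4, 5, 8, 12, 14, 18 → Pilot = N13, N13, N13, N13, N13, N13 ✓
(Gate=C24, Origin=4): rows 6, 10, 16 → Pilot = N25, N25, N25 ✓
Two rows agree on {Gate, Origin} but differ on Pilot, so {Gate, Origin} → Pilot does not hold.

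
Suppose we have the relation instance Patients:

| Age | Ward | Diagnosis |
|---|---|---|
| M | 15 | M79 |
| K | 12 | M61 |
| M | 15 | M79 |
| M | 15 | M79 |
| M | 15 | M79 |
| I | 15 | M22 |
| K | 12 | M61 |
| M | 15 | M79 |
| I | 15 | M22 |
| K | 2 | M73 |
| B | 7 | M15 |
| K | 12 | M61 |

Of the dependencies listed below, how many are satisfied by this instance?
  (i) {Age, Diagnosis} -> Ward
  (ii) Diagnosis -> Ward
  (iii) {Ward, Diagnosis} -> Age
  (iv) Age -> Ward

(i) {Age, Diagnosis} -> Ward: every LHS value maps to a single RHS value — holds.
(ii) Diagnosis -> Ward: every LHS value maps to a single RHS value — holds.
(iii) {Ward, Diagnosis} -> Age: every LHS value maps to a single RHS value — holds.
(iv) Age -> Ward: Age=K: 4 rows → Ward takes values {12, 2} — violation — fails.
3 of the 4 dependencies hold.

3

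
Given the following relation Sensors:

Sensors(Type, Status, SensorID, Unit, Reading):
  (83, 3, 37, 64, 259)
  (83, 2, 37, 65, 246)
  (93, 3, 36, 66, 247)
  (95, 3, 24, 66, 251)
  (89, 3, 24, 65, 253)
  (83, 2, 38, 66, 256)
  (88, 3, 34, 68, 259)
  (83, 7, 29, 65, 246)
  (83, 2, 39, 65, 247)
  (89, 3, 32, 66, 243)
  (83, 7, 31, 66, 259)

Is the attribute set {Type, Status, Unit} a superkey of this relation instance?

Two distinct rows share (Type=83, Status=2, Unit=65), so {Type, Status, Unit} does not determine every attribute — not a superkey.

No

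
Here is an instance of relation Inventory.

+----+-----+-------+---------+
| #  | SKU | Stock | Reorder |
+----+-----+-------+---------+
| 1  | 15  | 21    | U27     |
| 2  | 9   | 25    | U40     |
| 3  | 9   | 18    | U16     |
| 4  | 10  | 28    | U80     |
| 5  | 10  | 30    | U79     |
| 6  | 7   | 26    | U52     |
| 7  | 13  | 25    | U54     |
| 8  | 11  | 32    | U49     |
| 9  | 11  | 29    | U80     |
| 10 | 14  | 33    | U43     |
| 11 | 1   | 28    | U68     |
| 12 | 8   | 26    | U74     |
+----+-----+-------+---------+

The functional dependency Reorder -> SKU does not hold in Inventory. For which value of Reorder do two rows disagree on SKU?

Reorder=U27: row 1 → SKU = 15 ✓
Reorder=U40: row 2 → SKU = 9 ✓
Reorder=U16: row 3 → SKU = 9 ✓
Reorder=U80: rows 4, 9 → SKU takes values {10, 11} — violation
Reorder=U79: row 5 → SKU = 10 ✓
Reorder=U52: row 6 → SKU = 7 ✓
Reorder=U54: row 7 → SKU = 13 ✓
Reorder=U49: row 8 → SKU = 11 ✓
Reorder=U43: row 10 → SKU = 14 ✓
Reorder=U68: row 11 → SKU = 1 ✓
Reorder=U74: row 12 → SKU = 8 ✓
The only Reorder value with inconsistent SKU is Reorder=U80.

U80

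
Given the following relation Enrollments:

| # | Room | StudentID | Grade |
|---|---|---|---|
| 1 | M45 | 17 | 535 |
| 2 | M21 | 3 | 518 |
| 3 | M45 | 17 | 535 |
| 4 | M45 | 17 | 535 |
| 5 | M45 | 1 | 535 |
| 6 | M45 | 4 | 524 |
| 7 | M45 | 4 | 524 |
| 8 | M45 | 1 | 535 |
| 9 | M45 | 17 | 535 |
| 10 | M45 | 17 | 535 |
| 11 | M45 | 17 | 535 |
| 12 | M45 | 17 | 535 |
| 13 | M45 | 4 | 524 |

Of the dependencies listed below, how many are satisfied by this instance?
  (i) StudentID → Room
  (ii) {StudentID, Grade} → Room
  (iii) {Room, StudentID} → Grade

(i) StudentID → Room: every LHS value maps to a single RHS value — holds.
(ii) {StudentID, Grade} → Room: every LHS value maps to a single RHS value — holds.
(iii) {Room, StudentID} → Grade: every LHS value maps to a single RHS value — holds.
3 of the 3 dependencies hold.

3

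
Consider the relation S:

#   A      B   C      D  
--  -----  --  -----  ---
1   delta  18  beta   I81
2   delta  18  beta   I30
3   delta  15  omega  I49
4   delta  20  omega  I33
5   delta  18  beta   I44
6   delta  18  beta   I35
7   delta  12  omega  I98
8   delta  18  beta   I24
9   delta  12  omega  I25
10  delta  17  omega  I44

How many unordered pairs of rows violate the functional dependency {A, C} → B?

(A=delta, C=beta): all 5 rows agree on B — 0 pairs.
(A=delta, C=omega): violating pairs (3,4), (3,7), (3,9), (3,10), (4,7), (4,9), (4,10), (7,10), (9,10) — 9 pairs.

9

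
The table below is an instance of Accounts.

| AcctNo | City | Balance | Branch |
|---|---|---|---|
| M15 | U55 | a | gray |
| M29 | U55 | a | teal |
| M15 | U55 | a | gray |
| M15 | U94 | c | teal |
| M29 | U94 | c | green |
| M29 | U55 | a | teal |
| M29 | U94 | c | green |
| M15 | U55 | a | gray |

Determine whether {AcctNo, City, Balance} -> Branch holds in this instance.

Yes

(AcctNo=M15, City=U55, Balance=a): 3 rows → Branch = gray, gray, gray ✓
(AcctNo=M29, City=U55, Balance=a): 2 rows → Branch = teal, teal ✓
(AcctNo=M15, City=U94, Balance=c): 1 row → Branch = teal ✓
(AcctNo=M29, City=U94, Balance=c): 2 rows → Branch = green, green ✓
Every {AcctNo, City, Balance} value is associated with a single Branch value, so {AcctNo, City, Balance} -> Branch holds.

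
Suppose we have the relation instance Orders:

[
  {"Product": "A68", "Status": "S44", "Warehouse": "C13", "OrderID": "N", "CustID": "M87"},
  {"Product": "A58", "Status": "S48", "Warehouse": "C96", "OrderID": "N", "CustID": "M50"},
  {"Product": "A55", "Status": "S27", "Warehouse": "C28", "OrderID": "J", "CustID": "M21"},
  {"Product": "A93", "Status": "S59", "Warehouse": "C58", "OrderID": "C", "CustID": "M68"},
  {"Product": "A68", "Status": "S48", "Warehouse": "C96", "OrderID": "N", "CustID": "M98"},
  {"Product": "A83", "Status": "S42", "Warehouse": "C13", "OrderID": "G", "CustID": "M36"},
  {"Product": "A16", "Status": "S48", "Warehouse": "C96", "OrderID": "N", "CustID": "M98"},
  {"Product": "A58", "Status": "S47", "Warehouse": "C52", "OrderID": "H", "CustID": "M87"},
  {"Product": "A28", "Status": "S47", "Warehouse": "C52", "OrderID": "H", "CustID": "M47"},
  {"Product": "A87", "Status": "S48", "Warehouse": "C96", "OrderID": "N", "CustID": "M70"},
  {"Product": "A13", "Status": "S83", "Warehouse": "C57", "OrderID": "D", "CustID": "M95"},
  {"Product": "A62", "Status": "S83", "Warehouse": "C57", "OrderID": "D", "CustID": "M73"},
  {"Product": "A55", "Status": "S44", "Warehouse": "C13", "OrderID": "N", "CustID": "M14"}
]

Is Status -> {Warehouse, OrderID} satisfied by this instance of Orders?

Status=S44: 2 rows → {Warehouse,OrderID} = (C13, N), (C13, N) ✓
Status=S48: 4 rows → {Warehouse,OrderID} = (C96, N), (C96, N), (C96, N), (C96, N) ✓
Status=S27: 1 row → {Warehouse,OrderID} = (C28, J) ✓
Status=S59: 1 row → {Warehouse,OrderID} = (C58, C) ✓
Status=S42: 1 row → {Warehouse,OrderID} = (C13, G) ✓
Status=S47: 2 rows → {Warehouse,OrderID} = (C52, H), (C52, H) ✓
Status=S83: 2 rows → {Warehouse,OrderID} = (C57, D), (C57, D) ✓
Every Status value is associated with a single {Warehouse, OrderID} value, so Status -> {Warehouse, OrderID} holds.

Yes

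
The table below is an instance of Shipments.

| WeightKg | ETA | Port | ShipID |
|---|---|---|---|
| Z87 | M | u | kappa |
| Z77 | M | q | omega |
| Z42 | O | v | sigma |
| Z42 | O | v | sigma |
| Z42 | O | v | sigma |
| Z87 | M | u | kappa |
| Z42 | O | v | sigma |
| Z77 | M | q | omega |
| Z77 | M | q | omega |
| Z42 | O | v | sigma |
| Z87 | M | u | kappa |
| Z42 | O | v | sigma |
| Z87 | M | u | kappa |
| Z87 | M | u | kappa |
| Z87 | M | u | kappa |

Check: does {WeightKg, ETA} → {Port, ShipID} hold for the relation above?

Yes

(WeightKg=Z87, ETA=M): 6 rows → {Port,ShipID} = (u, kappa), (u, kappa), (u, kappa), (u, kappa), (u, kappa), (u, kappa) ✓
(WeightKg=Z77, ETA=M): 3 rows → {Port,ShipID} = (q, omega), (q, omega), (q, omega) ✓
(WeightKg=Z42, ETA=O): 6 rows → {Port,ShipID} = (v, sigma), (v, sigma), (v, sigma), (v, sigma), (v, sigma), (v, sigma) ✓
Every {WeightKg, ETA} value is associated with a single {Port, ShipID} value, so {WeightKg, ETA} → {Port, ShipID} holds.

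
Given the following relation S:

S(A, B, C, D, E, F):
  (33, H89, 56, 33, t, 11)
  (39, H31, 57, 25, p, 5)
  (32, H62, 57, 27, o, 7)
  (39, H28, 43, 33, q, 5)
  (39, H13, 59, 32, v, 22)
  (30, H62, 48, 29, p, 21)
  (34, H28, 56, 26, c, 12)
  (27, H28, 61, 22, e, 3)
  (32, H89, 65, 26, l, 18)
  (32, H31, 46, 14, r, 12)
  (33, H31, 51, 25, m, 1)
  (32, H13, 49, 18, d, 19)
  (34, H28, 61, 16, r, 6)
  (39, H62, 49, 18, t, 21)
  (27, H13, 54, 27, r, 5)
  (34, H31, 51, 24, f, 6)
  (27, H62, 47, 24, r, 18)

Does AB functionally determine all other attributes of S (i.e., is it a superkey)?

Two distinct rows share (A=34, B=H28), so AB does not determine every attribute — not a superkey.

No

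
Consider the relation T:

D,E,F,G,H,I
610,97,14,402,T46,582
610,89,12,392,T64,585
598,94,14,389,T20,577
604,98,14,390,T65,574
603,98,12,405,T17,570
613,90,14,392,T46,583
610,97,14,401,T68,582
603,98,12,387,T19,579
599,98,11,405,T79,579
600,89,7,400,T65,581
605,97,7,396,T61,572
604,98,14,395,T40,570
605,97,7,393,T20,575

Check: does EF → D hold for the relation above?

(E=97, F=14): 2 rows → D = 610, 610 ✓
(E=89, F=12): 1 row → D = 610 ✓
(E=94, F=14): 1 row → D = 598 ✓
(E=98, F=14): 2 rows → D = 604, 604 ✓
(E=98, F=12): 2 rows → D = 603, 603 ✓
(E=90, F=14): 1 row → D = 613 ✓
(E=98, F=11): 1 row → D = 599 ✓
(E=89, F=7): 1 row → D = 600 ✓
(E=97, F=7): 2 rows → D = 605, 605 ✓
Every EF value is associated with a single D value, so EF → D holds.

Yes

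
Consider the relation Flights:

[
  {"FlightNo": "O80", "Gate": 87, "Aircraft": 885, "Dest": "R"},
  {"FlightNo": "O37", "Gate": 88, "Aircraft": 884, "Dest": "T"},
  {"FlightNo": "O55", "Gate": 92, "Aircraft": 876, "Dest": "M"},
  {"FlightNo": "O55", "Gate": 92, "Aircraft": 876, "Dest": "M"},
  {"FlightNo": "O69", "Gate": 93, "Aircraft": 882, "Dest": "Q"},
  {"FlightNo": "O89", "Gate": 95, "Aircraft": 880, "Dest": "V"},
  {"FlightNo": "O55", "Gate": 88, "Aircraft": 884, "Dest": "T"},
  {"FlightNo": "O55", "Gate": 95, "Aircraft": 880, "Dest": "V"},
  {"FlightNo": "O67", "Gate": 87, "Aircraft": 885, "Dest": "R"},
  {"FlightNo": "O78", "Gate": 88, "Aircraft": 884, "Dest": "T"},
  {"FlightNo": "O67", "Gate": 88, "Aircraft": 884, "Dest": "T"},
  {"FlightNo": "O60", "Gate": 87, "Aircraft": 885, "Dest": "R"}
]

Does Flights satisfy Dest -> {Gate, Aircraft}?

Dest=R: 3 rows → {Gate,Aircraft} = (87, 885), (87, 885), (87, 885) ✓
Dest=T: 4 rows → {Gate,Aircraft} = (88, 884), (88, 884), (88, 884), (88, 884) ✓
Dest=M: 2 rows → {Gate,Aircraft} = (92, 876), (92, 876) ✓
Dest=Q: 1 row → {Gate,Aircraft} = (93, 882) ✓
Dest=V: 2 rows → {Gate,Aircraft} = (95, 880), (95, 880) ✓
Every Dest value is associated with a single {Gate, Aircraft} value, so Dest -> {Gate, Aircraft} holds.

Yes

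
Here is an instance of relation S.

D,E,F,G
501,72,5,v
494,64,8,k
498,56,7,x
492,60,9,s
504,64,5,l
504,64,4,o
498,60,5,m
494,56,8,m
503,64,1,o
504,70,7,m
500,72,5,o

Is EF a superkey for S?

Two distinct rows share (E=72, F=5), so EF does not determine every attribute — not a superkey.

No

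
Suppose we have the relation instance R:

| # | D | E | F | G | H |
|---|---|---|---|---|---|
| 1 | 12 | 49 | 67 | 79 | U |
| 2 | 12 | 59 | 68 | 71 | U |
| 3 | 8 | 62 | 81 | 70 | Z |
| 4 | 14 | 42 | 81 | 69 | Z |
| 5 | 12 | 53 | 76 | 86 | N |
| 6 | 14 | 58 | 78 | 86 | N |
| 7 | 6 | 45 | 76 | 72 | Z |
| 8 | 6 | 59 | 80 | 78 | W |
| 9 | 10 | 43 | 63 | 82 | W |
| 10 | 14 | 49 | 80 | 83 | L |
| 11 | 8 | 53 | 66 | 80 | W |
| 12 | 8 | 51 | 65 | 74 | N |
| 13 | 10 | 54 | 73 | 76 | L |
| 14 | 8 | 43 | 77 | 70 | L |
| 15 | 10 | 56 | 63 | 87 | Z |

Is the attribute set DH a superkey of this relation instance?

Rows 1 and 2 have the same DH value (D=12, H=U) but are distinct tuples, so DH does not determine every attribute — not a superkey.

No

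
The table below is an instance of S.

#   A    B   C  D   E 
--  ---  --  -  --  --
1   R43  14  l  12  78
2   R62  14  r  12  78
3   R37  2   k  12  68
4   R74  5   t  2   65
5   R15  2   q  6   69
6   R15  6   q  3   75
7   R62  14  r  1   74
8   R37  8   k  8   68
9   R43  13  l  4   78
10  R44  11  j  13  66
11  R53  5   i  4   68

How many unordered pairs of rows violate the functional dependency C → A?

C=l: all 2 rows agree on A — 0 pairs.
C=r: all 2 rows agree on A — 0 pairs.
C=k: all 2 rows agree on A — 0 pairs.
C=q: all 2 rows agree on A — 0 pairs.

0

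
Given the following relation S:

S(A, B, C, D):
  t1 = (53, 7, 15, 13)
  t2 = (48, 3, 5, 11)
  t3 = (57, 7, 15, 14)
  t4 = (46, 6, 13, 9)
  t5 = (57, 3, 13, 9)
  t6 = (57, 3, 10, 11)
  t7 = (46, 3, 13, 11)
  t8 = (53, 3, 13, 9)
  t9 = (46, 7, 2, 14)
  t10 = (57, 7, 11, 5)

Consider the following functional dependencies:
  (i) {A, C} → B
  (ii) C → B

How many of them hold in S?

0

(i) {A, C} → B: (A=46, C=13): rows 4, 7 → B takes values {6, 3} — violation — fails.
(ii) C → B: C=13: rows 4, 5, 7, 8 → B takes values {6, 3} — violation — fails.
None of the 2 dependencies hold.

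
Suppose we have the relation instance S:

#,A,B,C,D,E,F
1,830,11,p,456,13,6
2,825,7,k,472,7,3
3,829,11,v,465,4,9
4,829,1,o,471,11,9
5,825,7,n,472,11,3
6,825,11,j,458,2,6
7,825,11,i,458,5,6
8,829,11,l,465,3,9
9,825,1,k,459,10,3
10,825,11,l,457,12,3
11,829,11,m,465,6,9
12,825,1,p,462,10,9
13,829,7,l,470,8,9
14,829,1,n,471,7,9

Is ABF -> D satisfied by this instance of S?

Yes

(A=830, B=11, F=6): row 1 → D = 456 ✓
(A=825, B=7, F=3): rows 2, 5 → D = 472, 472 ✓
(A=829, B=11, F=9): rows 3, 8, 11 → D = 465, 465, 465 ✓
(A=829, B=1, F=9): rows 4, 14 → D = 471, 471 ✓
(A=825, B=11, F=6): rows 6, 7 → D = 458, 458 ✓
(A=825, B=1, F=3): row 9 → D = 459 ✓
(A=825, B=11, F=3): row 10 → D = 457 ✓
(A=825, B=1, F=9): row 12 → D = 462 ✓
(A=829, B=7, F=9): row 13 → D = 470 ✓
Every ABF value is associated with a single D value, so ABF -> D holds.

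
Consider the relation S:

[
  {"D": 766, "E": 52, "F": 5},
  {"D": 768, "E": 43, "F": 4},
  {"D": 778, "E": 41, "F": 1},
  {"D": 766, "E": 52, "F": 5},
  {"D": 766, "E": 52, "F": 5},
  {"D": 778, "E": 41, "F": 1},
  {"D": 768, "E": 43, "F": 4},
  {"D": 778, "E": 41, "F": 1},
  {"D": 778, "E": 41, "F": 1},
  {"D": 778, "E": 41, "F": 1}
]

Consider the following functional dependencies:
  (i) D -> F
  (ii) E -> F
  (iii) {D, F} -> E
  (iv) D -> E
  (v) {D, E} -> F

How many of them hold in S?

5

(i) D -> F: every LHS value maps to a single RHS value — holds.
(ii) E -> F: every LHS value maps to a single RHS value — holds.
(iii) {D, F} -> E: every LHS value maps to a single RHS value — holds.
(iv) D -> E: every LHS value maps to a single RHS value — holds.
(v) {D, E} -> F: every LHS value maps to a single RHS value — holds.
5 of the 5 dependencies hold.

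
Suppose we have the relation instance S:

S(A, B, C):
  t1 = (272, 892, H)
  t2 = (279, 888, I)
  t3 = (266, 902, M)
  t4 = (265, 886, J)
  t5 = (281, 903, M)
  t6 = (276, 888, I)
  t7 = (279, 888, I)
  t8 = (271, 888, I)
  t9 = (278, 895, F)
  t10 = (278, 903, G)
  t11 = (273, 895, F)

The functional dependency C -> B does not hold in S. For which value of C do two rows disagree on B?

M

C=H: row 1 → B = 892 ✓
C=I: rows 2, 6, 7, 8 → B = 888, 888, 888, 888 ✓
C=M: rows 3, 5 → B takes values {902, 903} — violation
C=J: row 4 → B = 886 ✓
C=F: rows 9, 11 → B = 895, 895 ✓
C=G: row 10 → B = 903 ✓
The only C value with inconsistent B is C=M.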